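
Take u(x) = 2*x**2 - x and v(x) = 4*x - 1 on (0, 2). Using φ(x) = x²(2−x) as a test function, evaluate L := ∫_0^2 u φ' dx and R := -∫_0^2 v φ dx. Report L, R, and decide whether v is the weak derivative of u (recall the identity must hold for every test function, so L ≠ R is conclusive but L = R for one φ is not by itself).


LHS = -76/15, RHS = -76/15. Yes, v = u' weakly.

u(x) = 2*x**2 - x, classical derivative u'(x) = 4*x - 1.
φ(x) = x²(2−x), so φ'(x) = x*(4 - 3*x).
Note φ(0) = φ(2) = 0, so the boundary term u·φ vanishes.
LHS = ∫_0^2 u(x) φ'(x) dx = ∫_0^2 (-6*x^4 + 11*x^3 - 4*x^2) dx. Term by term:
  ∫_0^2 -6*x^4 dx = -192/5;  ∫_0^2 11*x^3 dx = 44;  ∫_0^2 -4*x^2 dx = -32/3.
Sum: -192/5 + 44 − 32/3 = -76/15.
So LHS = -76/15.
∫_0^2 v(x) φ(x) dx = ∫_0^2 (-4*x^4 + 9*x^3 - 2*x^2) dx. Term by term:
  ∫_0^2 -4*x^4 dx = -128/5;  ∫_0^2 9*x^3 dx = 36;  ∫_0^2 -2*x^2 dx = -16/3.
Sum: -128/5 + 36 − 16/3 = 76/15.
So RHS = -∫_0^2 v(x) φ(x) dx = -76/15.
LHS = RHS, so the identity holds for this test φ.
Moreover u is smooth here and v(x) = u'(x) = 4*x - 1 pointwise, so the identity holds for every test function. Hence v is the weak derivative of u.


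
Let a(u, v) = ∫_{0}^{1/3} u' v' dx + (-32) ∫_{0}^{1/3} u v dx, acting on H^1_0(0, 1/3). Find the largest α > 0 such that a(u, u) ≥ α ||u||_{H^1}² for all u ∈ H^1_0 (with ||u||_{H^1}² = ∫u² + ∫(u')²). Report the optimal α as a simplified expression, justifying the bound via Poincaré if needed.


α = (-32 + 9*π^2)/(1 + 9*π^2)

Coercivity of a(·,·) on H^1_0(0, 1/3) means a(u, u) ≥ α ||u||_{H^1}² for every u ∈ H^1_0.
The interval has length L = 1/3, and Poincaré/coercivity depend only on L. Here a(u, u) = ∫(u')² + (-32)·∫u².
Here c = -32 < 0 with |c| < (π/L)² = 9*π^2, so coercivity still holds. The condition a(u,u) ≥ α||u||_{H^1}² reads (1−α)∫(u')² ≥ (α−c)∫u². Any admissible α is ≤ 1 (rapidly oscillating u have ∫u²/∫(u')² → 0), and α = 1 would force 0 ≥ (1−c)∫u², impossible since c < 1; so 1−α > 0. By the sharp Poincaré inequality on H^1_0 of an interval of length L, ∫(u')² ≥ (π/L)²∫u² with equality for the first sine mode sin(π(x−x₀)/L) (x₀ the left endpoint), so the inequality holds for all u iff (1−α)(π/L)² ≥ α − c, i.e. α ≤ ((π/L)² + c)/((π/L)² + 1) = (1 + c(L/π)²)/(1 + (L/π)²). (Direct route, valid since c ≤ 0: Poincaré gives c∫u² ≥ c(L/π)²∫(u')², so a(u,u) ≥ (1 + c(L/π)²)∫(u')², while ||u||_{H^1}² ≤ (1 + (L/π)²)∫(u')²; dividing yields the same α.) With (π/L)² = 9*π^2 and c = -32, the largest admissible constant is α = ((π/L)² + c)/((π/L)² + 1).
Simplifying, α = (-32 + 9*π^2)/(1 + 9*π^2).


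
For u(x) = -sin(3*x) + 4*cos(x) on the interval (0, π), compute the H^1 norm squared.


||u||_{H^1(0,π)}^2 = 21*π

u'(x) = -4*sin(x) - 3*cos(3*x).
Expand u² and (u')² and integrate term by term on (0, π), using: for integers n ≥ 1, ∫_0^π sin²(nx) dx = ∫_0^π cos²(nx) dx = π/2; for n ≠ n', ∫_0^π sin(nx)sin(n'x) dx = ∫_0^π cos(nx)cos(n'x) dx = 0; and by product-to-sum, ∫_0^π sin(nx)cos(n'x) dx = ½∫_0^π [sin((n+n')x) + sin((n−n')x)] dx, which is 0 when n+n' is even and 2n/(n²−n'²) when n+n' is odd (it need not vanish on (0, π)).
  u² squared terms: (-1)²·∫sin(3x)² dx = 1·π/2 = π/2;  (4)²·∫cos(x)² dx = 16·π/2 = 8*π.
  u² cross terms: 2·(-1)·(4)·∫sin(3x)·cos(x) dx = -8·(0) = 0.
  So ∫_0^π u² dx = π/2 + 8*π + 0 = 17*π/2.
  (u')² squared terms: (-4)²·∫sin(x)² dx = 16·π/2 = 8*π;  (-3)²·∫cos(3x)² dx = 9·π/2 = 9*π/2.
  (u')² cross terms: 2·(-4)·(-3)·∫sin(x)·cos(3x) dx = 24·(0) = 0.
  So ∫_0^π (u')² dx = 8*π + 9*π/2 + 0 = 25*π/2.
||u||_{H^1}^2 = (17*π/2) + (25*π/2) = 21*π.


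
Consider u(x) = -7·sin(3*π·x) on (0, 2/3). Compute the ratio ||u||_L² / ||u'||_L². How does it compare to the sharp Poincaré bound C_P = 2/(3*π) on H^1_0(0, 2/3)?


||u||_L² / ||u'||_L² = 1/(3*π) < C_P = 2/(3*π).

u(x) = -7·sin(3*π·x), so u'(x) = -21*π*cos(3*π*x).
Writing u(x) = A·sin(kπx/L) with A = -7 and k = 2, use ∫_0^L sin²(kπx/L) dx = L/2 and ∫_0^L cos²(kπx/L) dx = L/2.
u² = 49·sin²(3*π·x) and (u')² = 441*π^2·cos²(3*π·x), and each of sin², cos² integrates to L/2 = 1/3 over (0, 2/3).
∫_0^2/3 u² dx = 49/3, so ||u||_L² = 7*sqrt(3)/3.
∫_0^2/3 (u')² dx = 147*π^2, so ||u'||_L² = 7*sqrt(3)*π.
Ratio ||u||_L² / ||u'||_L² = 1/(3*π).
Sharp Poincaré constant on H^1_0(0, 2/3) is C_P = L/π = 2/(3*π), achieved by sin(3*π/2·x).
This is the k = 2 harmonic; the ratio L/(kπ) is strictly less than C_P = L/π, consistent with the sharp inequality ||u||_L² ≤ C_P ||u'||_L².


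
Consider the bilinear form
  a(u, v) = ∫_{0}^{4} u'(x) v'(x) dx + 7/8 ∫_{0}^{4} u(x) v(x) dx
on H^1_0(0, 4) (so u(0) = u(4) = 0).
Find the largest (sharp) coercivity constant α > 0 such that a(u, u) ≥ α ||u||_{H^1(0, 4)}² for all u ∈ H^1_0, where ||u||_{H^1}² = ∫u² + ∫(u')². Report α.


α = (π^2 + 14)/(π^2 + 16)

Coercivity of a(·,·) on H^1_0(0, 4) means a(u, u) ≥ α ||u||_{H^1}² for every u ∈ H^1_0.
The interval has length L = 4, and Poincaré/coercivity depend only on L. Here a(u, u) = ∫(u')² + (7/8)·∫u².
Here 0 < c = 7/8 < 1. The condition a(u,u) ≥ α||u||_{H^1}² reads (1−α)∫(u')² ≥ (α−c)∫u². Any admissible α is ≤ 1 (rapidly oscillating u have ∫u²/∫(u')² → 0), and α = 1 would force 0 ≥ (1−c)∫u², impossible since c < 1; so 1−α > 0. By the sharp Poincaré inequality on H^1_0 of an interval of length L, ∫(u')² ≥ (π/L)²∫u² with equality for the first sine mode sin(π(x−x₀)/L) (x₀ the left endpoint), so the inequality holds for all u iff (1−α)(π/L)² ≥ α − c, i.e. α ≤ ((π/L)² + c)/((π/L)² + 1) = (1 + c(L/π)²)/(1 + (L/π)²). With (π/L)² = π^2/16 and c = 7/8, the largest admissible constant is α = ((π/L)² + c)/((π/L)² + 1).
Simplifying, α = (π^2 + 14)/(π^2 + 16).


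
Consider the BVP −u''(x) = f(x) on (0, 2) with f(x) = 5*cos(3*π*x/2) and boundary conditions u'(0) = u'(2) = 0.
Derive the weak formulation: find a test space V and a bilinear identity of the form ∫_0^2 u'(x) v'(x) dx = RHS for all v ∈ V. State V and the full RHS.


V = H^1(0, 2) (no boundary constraint on v; u is determined up to an additive constant); weak form: ∫_0^2 u'v' dx = ∫_0^2 (5*cos(3*π*x/2)) v dx for all v ∈ V.

Multiply both sides by a test function v and integrate from 0 to 2:
  ∫_0^2 −u''(x) v(x) dx = ∫_0^2 f(x) v(x) dx.
Integrate the LHS by parts once:
  ∫_0^2 −u'' v dx = −[u'(x) v(x)]_0^2 + ∫_0^2 u'(x) v'(x) dx.
Thus ∫_0^2 u'(x) v'(x) dx = ∫_0^2 f(x) v(x) dx + [u'(x) v(x)]_0^2.
Choose V so that boundary terms are either known or forced to vanish.
u has homogeneous Neumann: u'(0) = u'(2) = 0. So [u' v]_0^2 = 0·v(2) − 0·v(0) = 0 for any v; take V = H^1(0, 2).
Weak formulation: find u (satisfying any essential BC) such that ∫_0^2 u'(x) v'(x) dx = ∫_0^2 f v dx for all v ∈ V (homogeneous Neumann, so boundary terms vanish).
Substituting f(x) = 5*cos(3*π*x/2), the right-hand side is ∫_0^2 (5*cos(3*π*x/2)) v dx.
Compatibility check (pure Neumann): taking v ≡ 1 ∈ V gives 0 = ∫_0^2 f dx + (0) − (0), i.e. ∫_0^2 f dx must equal u'(0) − u'(2) = 0. Indeed ∫_0^2 (5*cos(3*π*x/2)) dx = 0, so the data are compatible. The solution is then unique only up to an additive constant (fix it e.g. by requiring ∫_0^2 u dx = 0).


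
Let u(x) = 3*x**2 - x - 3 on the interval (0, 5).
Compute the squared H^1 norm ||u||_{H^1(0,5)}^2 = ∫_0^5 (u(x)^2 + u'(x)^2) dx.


||u||_{H^1}^2 = 32725/6

The H^1 norm (squared) on an interval (0, L) is
  ||u||_{H^1}^2 = ∫_0^L u(x)^2 dx + ∫_0^L u'(x)^2 dx.
Compute u'(x) = 6*x - 1.
Then u(x)^2 = 9*x**4 - 6*x**3 - 17*x**2 + 6*x + 9 and u'(x)^2 = 36*x**2 - 12*x + 1.
Integrate each monomial from 0 to 5 using ∫_0^5 c·x^n dx = c·5^(n+1)/(n+1):
  ∫_0^5 u(x)^2 dx = ∫_0^5 (9*x^4 - 6*x^3 - 17*x^2 + 6*x + 9) dx. Term by term:
    ∫_0^5 9*x^4 dx = 5625;  ∫_0^5 -6*x^3 dx = -1875/2;  ∫_0^5 -17*x^2 dx = -2125/3;
    ∫_0^5 6*x dx = 75;  ∫_0^5 9 dx = 45.
  Sum: 5625 − 1875/2 − 2125/3 + 75 + 45 = 24595/6.
  ∫_0^5 u'(x)^2 dx = ∫_0^5 (36*x^2 - 12*x + 1) dx. Term by term:
    ∫_0^5 36*x^2 dx = 1500;  ∫_0^5 -12*x dx = -150;  ∫_0^5 1 dx = 5.
  Sum: 1500 − 150 + 5 = 1355.
Adding: ||u||_{H^1}^2 = 24595/6 + 1355 = 32725/6.


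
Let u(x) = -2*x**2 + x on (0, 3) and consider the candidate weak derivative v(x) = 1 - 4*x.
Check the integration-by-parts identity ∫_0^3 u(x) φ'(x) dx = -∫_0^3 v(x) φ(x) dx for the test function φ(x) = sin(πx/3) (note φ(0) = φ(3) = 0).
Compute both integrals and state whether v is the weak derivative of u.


LHS = 30/π, RHS = 30/π. Yes, v = u' weakly.

u(x) = -2*x**2 + x, classical derivative u'(x) = 1 - 4*x.
φ(x) = sin(πx/3), so φ'(x) = π*cos(π*x/3)/3.
Note φ(0) = φ(3) = 0, so the boundary term u·φ vanishes.
LHS = ∫_0^3 u(x) φ'(x) dx = ∫_0^3 (-2*π*x^2*cos(π*x/3)/3 + π*x*cos(π*x/3)/3) dx. Term by term:
  ∫_0^3 -2*π*x^2*cos(π*x/3)/3 dx = 36/π;  ∫_0^3 π*x*cos(π*x/3)/3 dx = -6/π.
Sum: 36/π − 6/π = 30/π.
So LHS = 30/π.
∫_0^3 v(x) φ(x) dx = ∫_0^3 (-4*x*sin(π*x/3) + sin(π*x/3)) dx. Term by term:
  ∫_0^3 -4*x*sin(π*x/3) dx = -36/π;  ∫_0^3 sin(π*x/3) dx = 6/π.
Sum: -36/π + 6/π = -30/π.
So RHS = -∫_0^3 v(x) φ(x) dx = 30/π.
LHS = RHS, so the identity holds for this test φ.
Moreover u is smooth here and v(x) = u'(x) = 1 - 4*x pointwise, so the identity holds for every test function. Hence v is the weak derivative of u.


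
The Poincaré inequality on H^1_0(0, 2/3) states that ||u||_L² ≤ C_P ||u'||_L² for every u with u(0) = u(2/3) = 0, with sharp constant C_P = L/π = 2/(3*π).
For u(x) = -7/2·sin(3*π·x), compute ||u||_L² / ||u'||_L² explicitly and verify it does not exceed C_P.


||u||_L² / ||u'||_L² = 1/(3*π) < C_P = 2/(3*π).

u(x) = -7/2·sin(3*π·x), so u'(x) = -21*π*cos(3*π*x)/2.
Writing u(x) = A·sin(kπx/L) with A = -7/2 and k = 2, use ∫_0^L sin²(kπx/L) dx = L/2 and ∫_0^L cos²(kπx/L) dx = L/2.
u² = 49/4·sin²(3*π·x) and (u')² = 441*π^2/4·cos²(3*π·x), and each of sin², cos² integrates to L/2 = 1/3 over (0, 2/3).
∫_0^2/3 u² dx = 49/12, so ||u||_L² = 7*sqrt(3)/6.
∫_0^2/3 (u')² dx = 147*π^2/4, so ||u'||_L² = 7*sqrt(3)*π/2.
Ratio ||u||_L² / ||u'||_L² = 1/(3*π).
Sharp Poincaré constant on H^1_0(0, 2/3) is C_P = L/π = 2/(3*π), achieved by sin(3*π/2·x).
This is the k = 2 harmonic; the ratio L/(kπ) is strictly less than C_P = L/π, consistent with the sharp inequality ||u||_L² ≤ C_P ||u'||_L².


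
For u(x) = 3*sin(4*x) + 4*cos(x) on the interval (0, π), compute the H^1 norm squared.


||u||_{H^1(0,π)}^2 = 128/5 + 185*π/2

u'(x) = -4*sin(x) + 12*cos(4*x).
Expand u² and (u')² and integrate term by term on (0, π), using: for integers n ≥ 1, ∫_0^π sin²(nx) dx = ∫_0^π cos²(nx) dx = π/2; for n ≠ n', ∫_0^π sin(nx)sin(n'x) dx = ∫_0^π cos(nx)cos(n'x) dx = 0; and by product-to-sum, ∫_0^π sin(nx)cos(n'x) dx = ½∫_0^π [sin((n+n')x) + sin((n−n')x)] dx, which is 0 when n+n' is even and 2n/(n²−n'²) when n+n' is odd (it need not vanish on (0, π)).
  u² squared terms: (3)²·∫sin(4x)² dx = 9·π/2 = 9*π/2;  (4)²·∫cos(x)² dx = 16·π/2 = 8*π.
  u² cross terms: 2·(3)·(4)·∫sin(4x)·cos(x) dx = 24·(8/15) = 64/5.
  So ∫_0^π u² dx = 9*π/2 + 8*π + 64/5 = 64/5 + 25*π/2.
  (u')² squared terms: (-4)²·∫sin(x)² dx = 16·π/2 = 8*π;  (12)²·∫cos(4x)² dx = 144·π/2 = 72*π.
  (u')² cross terms: 2·(-4)·(12)·∫sin(x)·cos(4x) dx = -96·(-2/15) = 64/5.
  So ∫_0^π (u')² dx = 8*π + 72*π + 64/5 = 64/5 + 80*π.
||u||_{H^1}^2 = (64/5 + 25*π/2) + (64/5 + 80*π) = 128/5 + 185*π/2.


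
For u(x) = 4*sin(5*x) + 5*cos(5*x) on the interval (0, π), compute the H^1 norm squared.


||u||_{H^1(0,π)}^2 = 533*π

u'(x) = -25*sin(5*x) + 20*cos(5*x).
Expand u² and (u')² and integrate term by term on (0, π), using: for integers n ≥ 1, ∫_0^π sin²(nx) dx = ∫_0^π cos²(nx) dx = π/2; for n ≠ n', ∫_0^π sin(nx)sin(n'x) dx = ∫_0^π cos(nx)cos(n'x) dx = 0; and by product-to-sum, ∫_0^π sin(nx)cos(n'x) dx = ½∫_0^π [sin((n+n')x) + sin((n−n')x)] dx, which is 0 when n+n' is even and 2n/(n²−n'²) when n+n' is odd (it need not vanish on (0, π)).
  u² squared terms: (4)²·∫sin(5x)² dx = 16·π/2 = 8*π;  (5)²·∫cos(5x)² dx = 25·π/2 = 25*π/2.
  u² cross terms: 2·(4)·(5)·∫sin(5x)·cos(5x) dx = 40·(0) = 0.
  So ∫_0^π u² dx = 8*π + 25*π/2 + 0 = 41*π/2.
  (u')² squared terms: (-25)²·∫sin(5x)² dx = 625·π/2 = 625*π/2;  (20)²·∫cos(5x)² dx = 400·π/2 = 200*π.
  (u')² cross terms: 2·(-25)·(20)·∫sin(5x)·cos(5x) dx = -1000·(0) = 0.
  So ∫_0^π (u')² dx = 625*π/2 + 200*π + 0 = 1025*π/2.
||u||_{H^1}^2 = (41*π/2) + (1025*π/2) = 533*π.


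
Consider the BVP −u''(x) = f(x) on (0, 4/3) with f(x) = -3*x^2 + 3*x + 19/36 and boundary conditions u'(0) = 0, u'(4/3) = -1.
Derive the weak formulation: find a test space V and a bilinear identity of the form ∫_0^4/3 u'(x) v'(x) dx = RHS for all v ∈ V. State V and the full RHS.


V = H^1(0, 4/3) (v unrestricted at boundary; u is determined up to an additive constant); weak form: ∫_0^4/3 u'v' dx = ∫_0^4/3 (-3*x^2 + 3*x + 19/36) v dx − v(4/3) for all v ∈ V.

Multiply both sides by a test function v and integrate from 0 to 4/3:
  ∫_0^4/3 −u''(x) v(x) dx = ∫_0^4/3 f(x) v(x) dx.
Integrate the LHS by parts once:
  ∫_0^4/3 −u'' v dx = −[u'(x) v(x)]_0^4/3 + ∫_0^4/3 u'(x) v'(x) dx.
Thus ∫_0^4/3 u'(x) v'(x) dx = ∫_0^4/3 f(x) v(x) dx + [u'(x) v(x)]_0^4/3.
Choose V so that boundary terms are either known or forced to vanish.
u has inhomogeneous Neumann u'(0) = 0, u'(4/3) = -1. [u' v]_0^4/3 = (-1)·v(4/3) − (0)·v(0) = − v(4/3). Take V = H^1(0, 4/3); boundary term becomes part of RHS.
Weak formulation: find u (satisfying any essential BC) such that ∫_0^4/3 u'(x) v'(x) dx = ∫_0^4/3 f v dx − v(4/3) for all v ∈ V (Neumann data are natural BCs: they enter the RHS as boundary terms).
Substituting f(x) = -3*x^2 + 3*x + 19/36, the right-hand side is ∫_0^4/3 (-3*x^2 + 3*x + 19/36) v dx − v(4/3).
Compatibility check (pure Neumann): taking v ≡ 1 ∈ V gives 0 = ∫_0^4/3 f dx + (-1) − (0), i.e. ∫_0^4/3 f dx must equal u'(0) − u'(4/3) = 1. Indeed ∫_0^4/3 (-3*x^2 + 3*x + 19/36) dx = 1, so the data are compatible. The solution is then unique only up to an additive constant (fix it e.g. by requiring ∫_0^4/3 u dx = 0).


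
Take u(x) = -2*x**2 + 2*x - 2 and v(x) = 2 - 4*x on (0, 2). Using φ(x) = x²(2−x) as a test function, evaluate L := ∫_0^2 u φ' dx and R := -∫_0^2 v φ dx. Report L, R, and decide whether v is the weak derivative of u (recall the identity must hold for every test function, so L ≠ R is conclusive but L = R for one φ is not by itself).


LHS = 56/15, RHS = 56/15. Yes, v = u' weakly.

u(x) = -2*x**2 + 2*x - 2, classical derivative u'(x) = 2 - 4*x.
φ(x) = x²(2−x), so φ'(x) = x*(4 - 3*x).
Note φ(0) = φ(2) = 0, so the boundary term u·φ vanishes.
LHS = ∫_0^2 u(x) φ'(x) dx = ∫_0^2 (6*x^4 - 14*x^3 + 14*x^2 - 8*x) dx. Term by term:
  ∫_0^2 6*x^4 dx = 192/5;  ∫_0^2 -14*x^3 dx = -56;  ∫_0^2 14*x^2 dx = 112/3;
  ∫_0^2 -8*x dx = -16.
Sum: 192/5 − 56 + 112/3 − 16 = 56/15.
So LHS = 56/15.
∫_0^2 v(x) φ(x) dx = ∫_0^2 (4*x^4 - 10*x^3 + 4*x^2) dx. Term by term:
  ∫_0^2 4*x^4 dx = 128/5;  ∫_0^2 -10*x^3 dx = -40;  ∫_0^2 4*x^2 dx = 32/3.
Sum: 128/5 − 40 + 32/3 = -56/15.
So RHS = -∫_0^2 v(x) φ(x) dx = 56/15.
LHS = RHS, so the identity holds for this test φ.
Moreover u is smooth here and v(x) = u'(x) = 2 - 4*x pointwise, so the identity holds for every test function. Hence v is the weak derivative of u.


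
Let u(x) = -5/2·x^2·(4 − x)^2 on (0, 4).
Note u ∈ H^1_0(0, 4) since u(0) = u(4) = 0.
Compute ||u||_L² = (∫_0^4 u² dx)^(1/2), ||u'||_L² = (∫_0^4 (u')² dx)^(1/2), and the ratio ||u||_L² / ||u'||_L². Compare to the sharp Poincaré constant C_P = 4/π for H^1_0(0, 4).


||u||_L² / ||u'||_L² = 2*sqrt(3)/3 < C_P = 4/π.

u(x) = -5/2·x^2·(4 − x)^2, so u'(x) = 10*x*(-x^2 + 6*x - 8).
u(x) = -5/2·x^2·(4 − x)^2 vanishes at x = 0 and x = 4, so u ∈ H^1_0(0, 4). Differentiate via the product rule and integrate the resulting polynomials term by term.
  ∫_0^4 u² dx = ∫_0^4 (25*x^8/4 - 100*x^7 + 600*x^6 - 1600*x^5 + 1600*x^4) dx. Term by term:
    ∫_0^4 25*x^8/4 dx = 1638400/9;  ∫_0^4 -100*x^7 dx = -819200;  ∫_0^4 600*x^6 dx = 9830400/7;
    ∫_0^4 -1600*x^5 dx = -3276800/3;  ∫_0^4 1600*x^4 dx = 327680.
  Sum: 1638400/9 − 819200 + 9830400/7 − 3276800/3 + 327680 = 163840/63.
  ∫_0^4 (u')² dx = ∫_0^4 (100*x^6 - 1200*x^5 + 5200*x^4 - 9600*x^3 + 6400*x^2) dx. Term by term:
    ∫_0^4 100*x^6 dx = 1638400/7;  ∫_0^4 -1200*x^5 dx = -819200;  ∫_0^4 5200*x^4 dx = 1064960;
    ∫_0^4 -9600*x^3 dx = -614400;  ∫_0^4 6400*x^2 dx = 409600/3.
  Sum: 1638400/7 − 819200 + 1064960 − 614400 + 409600/3 = 40960/21.
∫_0^4 u² dx = 163840/63, so ||u||_L² = 128*sqrt(70)/21.
∫_0^4 (u')² dx = 40960/21, so ||u'||_L² = 64*sqrt(210)/21.
Ratio ||u||_L² / ||u'||_L² = 2*sqrt(3)/3.
Sharp Poincaré constant on H^1_0(0, 4) is C_P = L/π = 4/π, achieved by sin(π/4·x).
A polynomial bump cannot attain the sharp Poincaré constant (only the first sine eigenfunction does), so the ratio is strictly less than C_P, consistent with ||u||_L² ≤ C_P ||u'||_L².


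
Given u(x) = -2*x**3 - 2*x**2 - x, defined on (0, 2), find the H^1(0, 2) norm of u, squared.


||u||_{H^1}^2 = 78058/105

The H^1 norm (squared) on an interval (0, L) is
  ||u||_{H^1}^2 = ∫_0^L u(x)^2 dx + ∫_0^L u'(x)^2 dx.
Compute u'(x) = -6*x**2 - 4*x - 1.
Then u(x)^2 = 4*x**6 + 8*x**5 + 8*x**4 + 4*x**3 + x**2 and u'(x)^2 = 36*x**4 + 48*x**3 + 28*x**2 + 8*x + 1.
Integrate each monomial from 0 to 2 using ∫_0^2 c·x^n dx = c·2^(n+1)/(n+1):
  ∫_0^2 u(x)^2 dx = ∫_0^2 (4*x^6 + 8*x^5 + 8*x^4 + 4*x^3 + x^2) dx. Term by term:
    ∫_0^2 4*x^6 dx = 512/7;  ∫_0^2 8*x^5 dx = 256/3;  ∫_0^2 8*x^4 dx = 256/5;
    ∫_0^2 4*x^3 dx = 16;  ∫_0^2 x^2 dx = 8/3.
  Sum: 512/7 + 256/3 + 256/5 + 16 + 8/3 = 7992/35.
  ∫_0^2 u'(x)^2 dx = ∫_0^2 (36*x^4 + 48*x^3 + 28*x^2 + 8*x + 1) dx. Term by term:
    ∫_0^2 36*x^4 dx = 1152/5;  ∫_0^2 48*x^3 dx = 192;  ∫_0^2 28*x^2 dx = 224/3;
    ∫_0^2 8*x dx = 16;  ∫_0^2 1 dx = 2.
  Sum: 1152/5 + 192 + 224/3 + 16 + 2 = 7726/15.
Adding: ||u||_{H^1}^2 = 7992/35 + 7726/15 = 78058/105.


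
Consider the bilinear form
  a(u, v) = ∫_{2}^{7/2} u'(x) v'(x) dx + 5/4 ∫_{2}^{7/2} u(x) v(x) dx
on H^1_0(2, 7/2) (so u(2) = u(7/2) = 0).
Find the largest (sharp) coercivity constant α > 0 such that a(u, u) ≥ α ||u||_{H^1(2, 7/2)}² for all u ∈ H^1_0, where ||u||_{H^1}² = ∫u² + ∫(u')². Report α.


α = 1

Coercivity of a(·,·) on H^1_0(2, 7/2) means a(u, u) ≥ α ||u||_{H^1}² for every u ∈ H^1_0.
The interval has length L = 3/2, and Poincaré/coercivity depend only on L. Here a(u, u) = ∫(u')² + (5/4)·∫u².
Here c = 5/4 ≥ 1, so a(u,u) = ∫(u')² + c∫u² ≥ ∫(u')² + ∫u² = ||u||_{H^1}², i.e. α = 1 works. No larger α is possible: a(u,u) ≥ α||u||_{H^1}² means (1−α)∫(u')² ≥ (α−c)∫u², and for the modes u_n = sin(nπ(x−x₀)/L) (x₀ the left endpoint) one has ∫u_n²/∫(u_n')² = (L/(nπ))² → 0, so a(u_n,u_n)/||u_n||_{H^1}² → 1. Hence the optimal constant is α = 1.
Therefore α = 1.


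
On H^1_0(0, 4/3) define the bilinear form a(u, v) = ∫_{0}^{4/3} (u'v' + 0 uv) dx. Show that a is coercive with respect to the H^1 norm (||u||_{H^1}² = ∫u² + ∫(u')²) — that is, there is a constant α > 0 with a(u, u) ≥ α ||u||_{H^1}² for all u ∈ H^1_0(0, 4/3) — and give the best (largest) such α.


α = 9*π^2/(16 + 9*π^2)

Coercivity of a(·,·) on H^1_0(0, 4/3) means a(u, u) ≥ α ||u||_{H^1}² for every u ∈ H^1_0.
The interval has length L = 4/3, and Poincaré/coercivity depend only on L. Here a(u, u) = ∫(u')² + (0)·∫u².
Here c = 0, so a(u,u) = ∫(u')² alone. The condition a(u,u) ≥ α||u||_{H^1}² reads (1−α)∫(u')² ≥ (α−c)∫u². Any admissible α is ≤ 1 (rapidly oscillating u have ∫u²/∫(u')² → 0), and α = 1 would force 0 ≥ (1−c)∫u², impossible since c < 1; so 1−α > 0. By the sharp Poincaré inequality on H^1_0 of an interval of length L, ∫(u')² ≥ (π/L)²∫u² with equality for the first sine mode sin(π(x−x₀)/L) (x₀ the left endpoint), so the inequality holds for all u iff (1−α)(π/L)² ≥ α − c, i.e. α ≤ ((π/L)² + c)/((π/L)² + 1) = (1 + c(L/π)²)/(1 + (L/π)²). (Direct route, valid since c ≤ 0: Poincaré gives c∫u² ≥ c(L/π)²∫(u')², so a(u,u) ≥ (1 + c(L/π)²)∫(u')², while ||u||_{H^1}² ≤ (1 + (L/π)²)∫(u')²; dividing yields the same α.) With (π/L)² = 9*π^2/16 and c = 0, the largest admissible constant is α = ((π/L)² + c)/((π/L)² + 1).
Simplifying, α = 9*π^2/(16 + 9*π^2).


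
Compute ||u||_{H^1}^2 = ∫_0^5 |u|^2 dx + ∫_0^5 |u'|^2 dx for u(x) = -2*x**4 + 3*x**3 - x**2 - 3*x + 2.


||u||_{H^1}^2 = 7559960/9

The H^1 norm (squared) on an interval (0, L) is
  ||u||_{H^1}^2 = ∫_0^L u(x)^2 dx + ∫_0^L u'(x)^2 dx.
Compute u'(x) = -8*x**3 + 9*x**2 - 2*x - 3.
Then u(x)^2 = 4*x**8 - 12*x**7 + 13*x**6 + 6*x**5 - 25*x**4 + 18*x**3 + 5*x**2 - 12*x + 4 and u'(x)^2 = 64*x**6 - 144*x**5 + 113*x**4 + 12*x**3 - 50*x**2 + 12*x + 9.
Integrate each monomial from 0 to 5 using ∫_0^5 c·x^n dx = c·5^(n+1)/(n+1):
  ∫_0^5 u(x)^2 dx = ∫_0^5 (4*x^8 - 12*x^7 + 13*x^6 + 6*x^5 - 25*x^4 + 18*x^3 + 5*x^2 - 12*x + 4) dx. Term by term:
    ∫_0^5 4*x^8 dx = 7812500/9;  ∫_0^5 -12*x^7 dx = -1171875/2;  ∫_0^5 13*x^6 dx = 1015625/7;
    ∫_0^5 6*x^5 dx = 15625;  ∫_0^5 -25*x^4 dx = -15625;  ∫_0^5 18*x^3 dx = 5625/2;
    ∫_0^5 5*x^2 dx = 625/3;  ∫_0^5 -12*x dx = -150;  ∫_0^5 4 dx = 20.
  Sum: 7812500/9 − 1171875/2 + 1015625/7 + 15625 − 15625 + 5625/2 + 625/3 − 150 + 20 = 27096185/63.
  ∫_0^5 u'(x)^2 dx = ∫_0^5 (64*x^6 - 144*x^5 + 113*x^4 + 12*x^3 - 50*x^2 + 12*x + 9) dx. Term by term:
    ∫_0^5 64*x^6 dx = 5000000/7;  ∫_0^5 -144*x^5 dx = -375000;  ∫_0^5 113*x^4 dx = 70625;
    ∫_0^5 12*x^3 dx = 1875;  ∫_0^5 -50*x^2 dx = -6250/3;  ∫_0^5 12*x dx = 150;
    ∫_0^5 9 dx = 45.
  Sum: 5000000/7 − 375000 + 70625 + 1875 − 6250/3 + 150 + 45 = 8607845/21.
Adding: ||u||_{H^1}^2 = 27096185/63 + 8607845/21 = 7559960/9.


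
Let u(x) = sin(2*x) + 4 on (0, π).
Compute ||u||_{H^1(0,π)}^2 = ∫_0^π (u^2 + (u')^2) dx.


||u||_{H^1(0,π)}^2 = 37*π/2

u'(x) = 2*cos(2*x).
Expand u² and (u')² and integrate term by term on (0, π), using: for integers n ≥ 1, ∫_0^π sin²(nx) dx = ∫_0^π cos²(nx) dx = π/2; for n ≠ n', ∫_0^π sin(nx)sin(n'x) dx = ∫_0^π cos(nx)cos(n'x) dx = 0; and by product-to-sum, ∫_0^π sin(nx)cos(n'x) dx = ½∫_0^π [sin((n+n')x) + sin((n−n')x)] dx, which is 0 when n+n' is even and 2n/(n²−n'²) when n+n' is odd (it need not vanish on (0, π)). For the constant mode: ∫_0^π 1 dx = π, ∫_0^π cos(nx) dx = 0, ∫_0^π sin(nx) dx = (1−(−1)^n)/n.
  u² squared terms: (4)²·∫1 dx = 16·π = 16*π;  (1)²·∫sin(2x)² dx = 1·π/2 = π/2.
  u² cross terms: 2·(4)·(1)·∫1·sin(2x) dx = 8·(0) = 0.
  So ∫_0^π u² dx = 16*π + π/2 + 0 = 33*π/2.
  (u')² squared terms: (2)²·∫cos(2x)² dx = 4·π/2 = 2*π.
  So ∫_0^π (u')² dx = 2*π.
||u||_{H^1}^2 = (33*π/2) + (2*π) = 37*π/2.


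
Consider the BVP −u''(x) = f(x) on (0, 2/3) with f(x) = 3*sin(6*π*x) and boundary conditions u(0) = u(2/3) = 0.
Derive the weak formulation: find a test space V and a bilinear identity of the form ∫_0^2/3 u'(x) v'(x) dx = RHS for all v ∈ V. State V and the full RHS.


V = H^1_0(0, 2/3) (so v(0) = v(2/3) = 0); weak form: ∫_0^2/3 u'v' dx = ∫_0^2/3 (3*sin(6*π*x)) v dx for all v ∈ V.

Multiply both sides by a test function v and integrate from 0 to 2/3:
  ∫_0^2/3 −u''(x) v(x) dx = ∫_0^2/3 f(x) v(x) dx.
Integrate the LHS by parts once:
  ∫_0^2/3 −u'' v dx = −[u'(x) v(x)]_0^2/3 + ∫_0^2/3 u'(x) v'(x) dx.
Thus ∫_0^2/3 u'(x) v'(x) dx = ∫_0^2/3 f(x) v(x) dx + [u'(x) v(x)]_0^2/3.
Choose V so that boundary terms are either known or forced to vanish.
u is Dirichlet: u(0) = u(2/3) = 0. Let V = H^1_0(0, 2/3); then v(0) = v(2/3) = 0, and [u' v]_0^2/3 = 0.
Weak formulation: find u (satisfying any essential BC) such that ∫_0^2/3 u'(x) v'(x) dx = ∫_0^2/3 f v dx for all v ∈ V.
Substituting f(x) = 3*sin(6*π*x), the right-hand side is ∫_0^2/3 (3*sin(6*π*x)) v dx.


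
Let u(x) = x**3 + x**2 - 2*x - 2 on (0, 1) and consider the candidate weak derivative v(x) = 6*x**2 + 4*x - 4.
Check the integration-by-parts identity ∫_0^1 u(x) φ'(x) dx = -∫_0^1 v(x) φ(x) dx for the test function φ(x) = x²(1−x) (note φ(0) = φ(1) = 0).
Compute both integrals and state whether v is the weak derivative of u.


LHS = -1/30, RHS = -1/15. No, v is not the weak derivative of u.

u(x) = x**3 + x**2 - 2*x - 2, classical derivative u'(x) = 3*x**2 + 2*x - 2.
φ(x) = x²(1−x), so φ'(x) = x*(2 - 3*x).
Note φ(0) = φ(1) = 0, so the boundary term u·φ vanishes.
LHS = ∫_0^1 u(x) φ'(x) dx = ∫_0^1 (-3*x^5 - x^4 + 8*x^3 + 2*x^2 - 4*x) dx. Term by term:
  ∫_0^1 -3*x^5 dx = -1/2;  ∫_0^1 -x^4 dx = -1/5;  ∫_0^1 8*x^3 dx = 2;
  ∫_0^1 2*x^2 dx = 2/3;  ∫_0^1 -4*x dx = -2.
Sum: -1/2 − 1/5 + 2 + 2/3 − 2 = -1/30.
So LHS = -1/30.
∫_0^1 v(x) φ(x) dx = ∫_0^1 (-6*x^5 + 2*x^4 + 8*x^3 - 4*x^2) dx. Term by term:
  ∫_0^1 -6*x^5 dx = -1;  ∫_0^1 2*x^4 dx = 2/5;  ∫_0^1 8*x^3 dx = 2;
  ∫_0^1 -4*x^2 dx = -4/3.
Sum: -1 + 2/5 + 2 − 4/3 = 1/15.
So RHS = -∫_0^1 v(x) φ(x) dx = -1/15.
LHS − RHS = 1/30 ≠ 0, so the identity fails.
(For a valid weak derivative the identity must hold for EVERY test function, in particular this one. The failure shows v is NOT the weak derivative of u.)
Correct weak derivative would be u'(x) = 3*x**2 + 2*x - 2.


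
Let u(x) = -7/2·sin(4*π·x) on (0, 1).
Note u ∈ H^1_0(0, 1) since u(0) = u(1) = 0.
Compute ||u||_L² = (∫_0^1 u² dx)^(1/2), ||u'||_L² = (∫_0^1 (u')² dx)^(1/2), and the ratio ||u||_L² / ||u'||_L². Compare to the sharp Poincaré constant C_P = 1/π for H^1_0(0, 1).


||u||_L² / ||u'||_L² = 1/(4*π) < C_P = 1/π.

u(x) = -7/2·sin(4*π·x), so u'(x) = -14*π*cos(4*π*x).
Writing u(x) = A·sin(kπx/L) with A = -7/2 and k = 4, use ∫_0^L sin²(kπx/L) dx = L/2 and ∫_0^L cos²(kπx/L) dx = L/2.
u² = 49/4·sin²(4*π·x) and (u')² = 196*π^2·cos²(4*π·x), and each of sin², cos² integrates to L/2 = 1/2 over (0, 1).
∫_0^1 u² dx = 49/8, so ||u||_L² = 7*sqrt(2)/4.
∫_0^1 (u')² dx = 98*π^2, so ||u'||_L² = 7*sqrt(2)*π.
Ratio ||u||_L² / ||u'||_L² = 1/(4*π).
Sharp Poincaré constant on H^1_0(0, 1) is C_P = L/π = 1/π, achieved by sin(π·x).
This is the k = 4 harmonic; the ratio L/(kπ) is strictly less than C_P = L/π, consistent with the sharp inequality ||u||_L² ≤ C_P ||u'||_L².


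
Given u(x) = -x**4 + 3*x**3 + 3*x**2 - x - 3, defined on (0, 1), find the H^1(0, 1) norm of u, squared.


||u||_{H^1}^2 = 40499/1260

The H^1 norm (squared) on an interval (0, L) is
  ||u||_{H^1}^2 = ∫_0^L u(x)^2 dx + ∫_0^L u'(x)^2 dx.
Compute u'(x) = -4*x**3 + 9*x**2 + 6*x - 1.
Then u(x)^2 = x**8 - 6*x**7 + 3*x**6 + 20*x**5 + 9*x**4 - 24*x**3 - 17*x**2 + 6*x + 9 and u'(x)^2 = 16*x**6 - 72*x**5 + 33*x**4 + 116*x**3 + 18*x**2 - 12*x + 1.
Integrate each monomial from 0 to 1 using ∫_0^1 c·x^n dx = c·1^(n+1)/(n+1):
  ∫_0^1 u(x)^2 dx = ∫_0^1 (x^8 - 6*x^7 + 3*x^6 + 20*x^5 + 9*x^4 - 24*x^3 - 17*x^2 + 6*x + 9) dx. Term by term:
    ∫_0^1 x^8 dx = 1/9;  ∫_0^1 -6*x^7 dx = -3/4;  ∫_0^1 3*x^6 dx = 3/7;
    ∫_0^1 20*x^5 dx = 10/3;  ∫_0^1 9*x^4 dx = 9/5;  ∫_0^1 -24*x^3 dx = -6;
    ∫_0^1 -17*x^2 dx = -17/3;  ∫_0^1 6*x dx = 3;  ∫_0^1 9 dx = 9.
  Sum: 1/9 − 3/4 + 3/7 + 10/3 + 9/5 − 6 − 17/3 + 3 + 9 = 6623/1260.
  ∫_0^1 u'(x)^2 dx = ∫_0^1 (16*x^6 - 72*x^5 + 33*x^4 + 116*x^3 + 18*x^2 - 12*x + 1) dx. Term by term:
    ∫_0^1 16*x^6 dx = 16/7;  ∫_0^1 -72*x^5 dx = -12;  ∫_0^1 33*x^4 dx = 33/5;
    ∫_0^1 116*x^3 dx = 29;  ∫_0^1 18*x^2 dx = 6;  ∫_0^1 -12*x dx = -6;
    ∫_0^1 1 dx = 1.
  Sum: 16/7 − 12 + 33/5 + 29 + 6 − 6 + 1 = 941/35.
Adding: ||u||_{H^1}^2 = 6623/1260 + 941/35 = 40499/1260.


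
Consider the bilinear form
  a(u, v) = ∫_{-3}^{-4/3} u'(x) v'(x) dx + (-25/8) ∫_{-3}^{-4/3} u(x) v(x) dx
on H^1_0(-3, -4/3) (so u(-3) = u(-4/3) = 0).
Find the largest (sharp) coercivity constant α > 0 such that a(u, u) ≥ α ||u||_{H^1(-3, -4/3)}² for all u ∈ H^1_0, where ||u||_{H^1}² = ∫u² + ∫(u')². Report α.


α = (-625 + 72*π^2)/(8*(25 + 9*π^2))

Coercivity of a(·,·) on H^1_0(-3, -4/3) means a(u, u) ≥ α ||u||_{H^1}² for every u ∈ H^1_0.
The interval has length L = 5/3, and Poincaré/coercivity depend only on L. Here a(u, u) = ∫(u')² + (-25/8)·∫u².
Here c = -25/8 < 0 with |c| < (π/L)² = 9*π^2/25, so coercivity still holds. The condition a(u,u) ≥ α||u||_{H^1}² reads (1−α)∫(u')² ≥ (α−c)∫u². Any admissible α is ≤ 1 (rapidly oscillating u have ∫u²/∫(u')² → 0), and α = 1 would force 0 ≥ (1−c)∫u², impossible since c < 1; so 1−α > 0. By the sharp Poincaré inequality on H^1_0 of an interval of length L, ∫(u')² ≥ (π/L)²∫u² with equality for the first sine mode sin(π(x−x₀)/L) (x₀ the left endpoint), so the inequality holds for all u iff (1−α)(π/L)² ≥ α − c, i.e. α ≤ ((π/L)² + c)/((π/L)² + 1) = (1 + c(L/π)²)/(1 + (L/π)²). (Direct route, valid since c ≤ 0: Poincaré gives c∫u² ≥ c(L/π)²∫(u')², so a(u,u) ≥ (1 + c(L/π)²)∫(u')², while ||u||_{H^1}² ≤ (1 + (L/π)²)∫(u')²; dividing yields the same α.) With (π/L)² = 9*π^2/25 and c = -25/8, the largest admissible constant is α = ((π/L)² + c)/((π/L)² + 1).
Simplifying, α = (-625 + 72*π^2)/(8*(25 + 9*π^2)).


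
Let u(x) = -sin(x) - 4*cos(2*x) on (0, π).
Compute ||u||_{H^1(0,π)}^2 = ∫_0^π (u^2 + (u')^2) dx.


||u||_{H^1(0,π)}^2 = -80/3 + 41*π

u'(x) = 8*sin(2*x) - cos(x).
Expand u² and (u')² and integrate term by term on (0, π), using: for integers n ≥ 1, ∫_0^π sin²(nx) dx = ∫_0^π cos²(nx) dx = π/2; for n ≠ n', ∫_0^π sin(nx)sin(n'x) dx = ∫_0^π cos(nx)cos(n'x) dx = 0; and by product-to-sum, ∫_0^π sin(nx)cos(n'x) dx = ½∫_0^π [sin((n+n')x) + sin((n−n')x)] dx, which is 0 when n+n' is even and 2n/(n²−n'²) when n+n' is odd (it need not vanish on (0, π)).
  u² squared terms: (-1)²·∫sin(x)² dx = 1·π/2 = π/2;  (-4)²·∫cos(2x)² dx = 16·π/2 = 8*π.
  u² cross terms: 2·(-1)·(-4)·∫sin(x)·cos(2x) dx = 8·(-2/3) = -16/3.
  So ∫_0^π u² dx = π/2 + 8*π − 16/3 = -16/3 + 17*π/2.
  (u')² squared terms: (-1)²·∫cos(x)² dx = 1·π/2 = π/2;  (8)²·∫sin(2x)² dx = 64·π/2 = 32*π.
  (u')² cross terms: 2·(-1)·(8)·∫cos(x)·sin(2x) dx = -16·(4/3) = -64/3.
  So ∫_0^π (u')² dx = π/2 + 32*π − 64/3 = -64/3 + 65*π/2.
||u||_{H^1}^2 = (-16/3 + 17*π/2) + (-64/3 + 65*π/2) = -80/3 + 41*π.


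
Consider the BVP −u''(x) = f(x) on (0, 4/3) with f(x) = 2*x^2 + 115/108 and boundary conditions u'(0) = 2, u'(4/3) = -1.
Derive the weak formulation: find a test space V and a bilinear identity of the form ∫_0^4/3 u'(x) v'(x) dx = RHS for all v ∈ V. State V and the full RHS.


V = H^1(0, 4/3) (v unrestricted at boundary; u is determined up to an additive constant); weak form: ∫_0^4/3 u'v' dx = ∫_0^4/3 (2*x^2 + 115/108) v dx − v(4/3) − 2·v(0) for all v ∈ V.

Multiply both sides by a test function v and integrate from 0 to 4/3:
  ∫_0^4/3 −u''(x) v(x) dx = ∫_0^4/3 f(x) v(x) dx.
Integrate the LHS by parts once:
  ∫_0^4/3 −u'' v dx = −[u'(x) v(x)]_0^4/3 + ∫_0^4/3 u'(x) v'(x) dx.
Thus ∫_0^4/3 u'(x) v'(x) dx = ∫_0^4/3 f(x) v(x) dx + [u'(x) v(x)]_0^4/3.
Choose V so that boundary terms are either known or forced to vanish.
u has inhomogeneous Neumann u'(0) = 2, u'(4/3) = -1. [u' v]_0^4/3 = (-1)·v(4/3) − (2)·v(0) = − v(4/3) − 2·v(0). Take V = H^1(0, 4/3); boundary term becomes part of RHS.
Weak formulation: find u (satisfying any essential BC) such that ∫_0^4/3 u'(x) v'(x) dx = ∫_0^4/3 f v dx − v(4/3) − 2·v(0) for all v ∈ V (Neumann data are natural BCs: they enter the RHS as boundary terms).
Substituting f(x) = 2*x^2 + 115/108, the right-hand side is ∫_0^4/3 (2*x^2 + 115/108) v dx − v(4/3) − 2·v(0).
Compatibility check (pure Neumann): taking v ≡ 1 ∈ V gives 0 = ∫_0^4/3 f dx + (-1) − (2), i.e. ∫_0^4/3 f dx must equal u'(0) − u'(4/3) = 3. Indeed ∫_0^4/3 (2*x^2 + 115/108) dx = 3, so the data are compatible. The solution is then unique only up to an additive constant (fix it e.g. by requiring ∫_0^4/3 u dx = 0).


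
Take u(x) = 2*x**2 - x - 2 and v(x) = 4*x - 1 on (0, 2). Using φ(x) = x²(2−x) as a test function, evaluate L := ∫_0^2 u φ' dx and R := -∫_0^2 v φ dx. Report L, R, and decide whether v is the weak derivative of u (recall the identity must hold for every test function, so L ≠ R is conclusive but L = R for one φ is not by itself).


LHS = -76/15, RHS = -76/15. Yes, v = u' weakly.

u(x) = 2*x**2 - x - 2, classical derivative u'(x) = 4*x - 1.
φ(x) = x²(2−x), so φ'(x) = x*(4 - 3*x).
Note φ(0) = φ(2) = 0, so the boundary term u·φ vanishes.
LHS = ∫_0^2 u(x) φ'(x) dx = ∫_0^2 (-6*x^4 + 11*x^3 + 2*x^2 - 8*x) dx. Term by term:
  ∫_0^2 -6*x^4 dx = -192/5;  ∫_0^2 11*x^3 dx = 44;  ∫_0^2 2*x^2 dx = 16/3;
  ∫_0^2 -8*x dx = -16.
Sum: -192/5 + 44 + 16/3 − 16 = -76/15.
So LHS = -76/15.
∫_0^2 v(x) φ(x) dx = ∫_0^2 (-4*x^4 + 9*x^3 - 2*x^2) dx. Term by term:
  ∫_0^2 -4*x^4 dx = -128/5;  ∫_0^2 9*x^3 dx = 36;  ∫_0^2 -2*x^2 dx = -16/3.
Sum: -128/5 + 36 − 16/3 = 76/15.
So RHS = -∫_0^2 v(x) φ(x) dx = -76/15.
LHS = RHS, so the identity holds for this test φ.
Moreover u is smooth here and v(x) = u'(x) = 4*x - 1 pointwise, so the identity holds for every test function. Hence v is the weak derivative of u.


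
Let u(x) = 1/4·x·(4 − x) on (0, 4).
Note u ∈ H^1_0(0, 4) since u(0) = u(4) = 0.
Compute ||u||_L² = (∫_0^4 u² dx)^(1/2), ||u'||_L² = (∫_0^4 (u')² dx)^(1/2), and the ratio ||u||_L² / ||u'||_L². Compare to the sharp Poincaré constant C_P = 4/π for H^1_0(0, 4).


||u||_L² / ||u'||_L² = 2*sqrt(10)/5 < C_P = 4/π.

u(x) = 1/4·x·(4 − x), so u'(x) = 1 - x/2.
u(x) = 1/4·x·(4 − x) vanishes at x = 0 and x = 4, so u ∈ H^1_0(0, 4). Differentiate via the product rule and integrate the resulting polynomials term by term.
  ∫_0^4 u² dx = ∫_0^4 (x^4/16 - x^3/2 + x^2) dx. Term by term:
    ∫_0^4 x^4/16 dx = 64/5;  ∫_0^4 -x^3/2 dx = -32;  ∫_0^4 x^2 dx = 64/3.
  Sum: 64/5 − 32 + 64/3 = 32/15.
  ∫_0^4 (u')² dx = ∫_0^4 (x^2/4 - x + 1) dx. Term by term:
    ∫_0^4 x^2/4 dx = 16/3;  ∫_0^4 -x dx = -8;  ∫_0^4 1 dx = 4.
  Sum: 16/3 − 8 + 4 = 4/3.
∫_0^4 u² dx = 32/15, so ||u||_L² = 4*sqrt(30)/15.
∫_0^4 (u')² dx = 4/3, so ||u'||_L² = 2*sqrt(3)/3.
Ratio ||u||_L² / ||u'||_L² = 2*sqrt(10)/5.
Sharp Poincaré constant on H^1_0(0, 4) is C_P = L/π = 4/π, achieved by sin(π/4·x).
A polynomial bump cannot attain the sharp Poincaré constant (only the first sine eigenfunction does), so the ratio is strictly less than C_P, consistent with ||u||_L² ≤ C_P ||u'||_L².


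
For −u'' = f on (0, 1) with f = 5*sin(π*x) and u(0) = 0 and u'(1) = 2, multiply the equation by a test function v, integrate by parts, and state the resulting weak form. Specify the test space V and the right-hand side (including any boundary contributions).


V = {v ∈ H^1(0, 1) : v(0) = 0} (test functions vanish at x = 0 where u is specified); weak form: ∫_0^1 u'v' dx = ∫_0^1 (5*sin(π*x)) v dx + 2·v(1) for all v ∈ V.

Multiply both sides by a test function v and integrate from 0 to 1:
  ∫_0^1 −u''(x) v(x) dx = ∫_0^1 f(x) v(x) dx.
Integrate the LHS by parts once:
  ∫_0^1 −u'' v dx = −[u'(x) v(x)]_0^1 + ∫_0^1 u'(x) v'(x) dx.
Thus ∫_0^1 u'(x) v'(x) dx = ∫_0^1 f(x) v(x) dx + [u'(x) v(x)]_0^1.
Choose V so that boundary terms are either known or forced to vanish.
Mixed BC: u(0) = 0 (Dirichlet) and u'(1) = 2 (Neumann). Define V = {v ∈ H^1(0, 1) : v(0) = 0}. Then [u' v]_0^1 = u'(1)·v(1) − u'(0)·0 = 2·v(1).
Weak formulation: find u (satisfying any essential BC) such that ∫_0^1 u'(x) v'(x) dx = ∫_0^1 f v dx + 2·v(1) for all v ∈ V (Dirichlet at 0 absorbed into V; Neumann datum at x = 1 contributes the boundary term).
Substituting f(x) = 5*sin(π*x), the right-hand side is ∫_0^1 (5*sin(π*x)) v dx + 2·v(1).


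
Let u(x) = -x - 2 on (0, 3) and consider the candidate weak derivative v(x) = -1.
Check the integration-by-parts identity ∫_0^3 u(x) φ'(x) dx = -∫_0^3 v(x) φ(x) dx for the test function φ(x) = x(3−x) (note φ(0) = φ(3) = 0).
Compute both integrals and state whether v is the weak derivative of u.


LHS = 9/2, RHS = 9/2. Yes, v = u' weakly.

u(x) = -x - 2, classical derivative u'(x) = -1.
φ(x) = x(3−x), so φ'(x) = 3 - 2*x.
Note φ(0) = φ(3) = 0, so the boundary term u·φ vanishes.
LHS = ∫_0^3 u(x) φ'(x) dx = ∫_0^3 (2*x^2 + x - 6) dx. Term by term:
  ∫_0^3 2*x^2 dx = 18;  ∫_0^3 x dx = 9/2;  ∫_0^3 -6 dx = -18.
Sum: 18 + 9/2 − 18 = 9/2.
So LHS = 9/2.
∫_0^3 v(x) φ(x) dx = ∫_0^3 (x^2 - 3*x) dx. Term by term:
  ∫_0^3 x^2 dx = 9;  ∫_0^3 -3*x dx = -27/2.
Sum: 9 − 27/2 = -9/2.
So RHS = -∫_0^3 v(x) φ(x) dx = 9/2.
LHS = RHS, so the identity holds for this test φ.
Moreover u is smooth here and v(x) = u'(x) = -1 pointwise, so the identity holds for every test function. Hence v is the weak derivative of u.


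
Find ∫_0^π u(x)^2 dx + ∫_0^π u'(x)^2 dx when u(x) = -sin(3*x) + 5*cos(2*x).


||u||_{H^1(0,π)}^2 = -60 + 135*π/2

u'(x) = -10*sin(2*x) - 3*cos(3*x).
Expand u² and (u')² and integrate term by term on (0, π), using: for integers n ≥ 1, ∫_0^π sin²(nx) dx = ∫_0^π cos²(nx) dx = π/2; for n ≠ n', ∫_0^π sin(nx)sin(n'x) dx = ∫_0^π cos(nx)cos(n'x) dx = 0; and by product-to-sum, ∫_0^π sin(nx)cos(n'x) dx = ½∫_0^π [sin((n+n')x) + sin((n−n')x)] dx, which is 0 when n+n' is even and 2n/(n²−n'²) when n+n' is odd (it need not vanish on (0, π)).
  u² squared terms: (-1)²·∫sin(3x)² dx = 1·π/2 = π/2;  (5)²·∫cos(2x)² dx = 25·π/2 = 25*π/2.
  u² cross terms: 2·(-1)·(5)·∫sin(3x)·cos(2x) dx = -10·(6/5) = -12.
  So ∫_0^π u² dx = π/2 + 25*π/2 − 12 = -12 + 13*π.
  (u')² squared terms: (-10)²·∫sin(2x)² dx = 100·π/2 = 50*π;  (-3)²·∫cos(3x)² dx = 9·π/2 = 9*π/2.
  (u')² cross terms: 2·(-10)·(-3)·∫sin(2x)·cos(3x) dx = 60·(-4/5) = -48.
  So ∫_0^π (u')² dx = 50*π + 9*π/2 − 48 = -48 + 109*π/2.
||u||_{H^1}^2 = (-12 + 13*π) + (-48 + 109*π/2) = -60 + 135*π/2.


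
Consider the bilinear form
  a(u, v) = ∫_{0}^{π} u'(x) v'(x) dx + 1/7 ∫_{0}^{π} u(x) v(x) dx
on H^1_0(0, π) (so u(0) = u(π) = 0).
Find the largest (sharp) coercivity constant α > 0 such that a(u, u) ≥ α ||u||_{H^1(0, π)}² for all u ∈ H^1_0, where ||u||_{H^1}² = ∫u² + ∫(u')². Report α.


α = 4/7

Coercivity of a(·,·) on H^1_0(0, π) means a(u, u) ≥ α ||u||_{H^1}² for every u ∈ H^1_0.
The interval has length L = π, and Poincaré/coercivity depend only on L. Here a(u, u) = ∫(u')² + (1/7)·∫u².
Here 0 < c = 1/7 < 1. The condition a(u,u) ≥ α||u||_{H^1}² reads (1−α)∫(u')² ≥ (α−c)∫u². Any admissible α is ≤ 1 (rapidly oscillating u have ∫u²/∫(u')² → 0), and α = 1 would force 0 ≥ (1−c)∫u², impossible since c < 1; so 1−α > 0. By the sharp Poincaré inequality on H^1_0 of an interval of length L, ∫(u')² ≥ (π/L)²∫u² with equality for the first sine mode sin(π(x−x₀)/L) (x₀ the left endpoint), so the inequality holds for all u iff (1−α)(π/L)² ≥ α − c, i.e. α ≤ ((π/L)² + c)/((π/L)² + 1) = (1 + c(L/π)²)/(1 + (L/π)²). With (π/L)² = 1 and c = 1/7, the largest admissible constant is α = ((π/L)² + c)/((π/L)² + 1).
Simplifying, α = 4/7.


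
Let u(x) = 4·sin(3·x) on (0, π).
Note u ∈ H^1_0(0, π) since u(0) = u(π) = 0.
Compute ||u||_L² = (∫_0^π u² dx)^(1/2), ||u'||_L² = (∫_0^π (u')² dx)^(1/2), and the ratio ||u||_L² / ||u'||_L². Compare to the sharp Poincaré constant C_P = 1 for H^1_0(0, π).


||u||_L² / ||u'||_L² = 1/3 < C_P = 1.

u(x) = 4·sin(3·x), so u'(x) = 12*cos(3*x).
Writing u(x) = A·sin(kπx/L) with A = 4 and k = 3, use ∫_0^L sin²(kπx/L) dx = L/2 and ∫_0^L cos²(kπx/L) dx = L/2.
u² = 16·sin²(3·x) and (u')² = 144·cos²(3·x), and each of sin², cos² integrates to L/2 = π/2 over (0, π).
∫_0^π u² dx = 8*π, so ||u||_L² = 2*sqrt(2)*sqrt(π).
∫_0^π (u')² dx = 72*π, so ||u'||_L² = 6*sqrt(2)*sqrt(π).
Ratio ||u||_L² / ||u'||_L² = 1/3.
Sharp Poincaré constant on H^1_0(0, π) is C_P = L/π = 1, achieved by sin(x).
This is the k = 3 harmonic; the ratio L/(kπ) is strictly less than C_P = L/π, consistent with the sharp inequality ||u||_L² ≤ C_P ||u'||_L².
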